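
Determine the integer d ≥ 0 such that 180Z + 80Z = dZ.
(180, 80) = (20); d = 20

In the PID Z, (a, b) is generated by gcd(a, b). Compute gcd(180, 80) with the extended Euclidean algorithm, tracking rows (r, s, t) with s·180 + t·80 = r:
  row A: (180, 1, 0)   [1·180 + 0·80 = 180]
  row B: (80, 0, 1)   [0·180 + 1·80 = 80]
  180 = 2·80 + 20   → row C = row A − 2·row B = (20, 1, −2)   [check: 1·180 − 2·80 = 20]
  80 = 4·20 + 0   → remainder 0, stop. gcd = 20 (last nonzero row C).
So gcd(180, 80) = 20, with Bézout identity 1·180 − 2·80 = 20. Containment (⊇): the Bézout identity exhibits 20 as an element of (180, 80), giving (20) ⊆ (180, 80). Containment (⊆): since 20 | 180 and 20 | 80 (180 = 20·9, 80 = 20·4), every Z-linear combination of 180 and 80 is divisible by 20, so (180, 80) ⊆ (20). Therefore (180, 80) = (20), d = 20.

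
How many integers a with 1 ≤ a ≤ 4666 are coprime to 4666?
2332

The number of a ∈ {1, ..., 4666} with gcd(a, 4666) = 1 is by definition Euler's totient φ(4666). φ is multiplicative, with φ(p^e) = p^e − p^(e−1). Factorise 4666 = 2 · 2333. Then
  φ(4666) = (2 − 1) · (2333 − 1) = 1 · 2332 = 2332.
So there are 2332 such integers.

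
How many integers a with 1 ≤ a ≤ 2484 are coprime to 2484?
The number of a ∈ {1, ..., 2484} with gcd(a, 2484) = 1 is by definition Euler's totient φ(2484). φ is multiplicative, with φ(p^e) = p^e − p^(e−1). Factorise 2484 = 2^2 · 3^3 · 23. Then
  φ(2484) = (2^2 − 2^1) · (3^3 − 3^2) · (23 − 1) = 2 · 18 · 22 = 792.
So there are 792 such integers.

Final answer: 792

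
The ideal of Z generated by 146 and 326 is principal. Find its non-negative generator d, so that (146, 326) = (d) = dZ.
(146, 326) = (2); d = 2

In the PID Z, (a, b) is generated by gcd(a, b). Compute gcd(326, 146) with the extended Euclidean algorithm, tracking rows (r, s, t) with s·326 + t·146 = r:
  row A: (326, 1, 0)   [1·326 + 0·146 = 326]
  row B: (146, 0, 1)   [0·326 + 1·146 = 146]
  326 = 2·146 + 34   → row C = row A − 2·row B = (34, 1, −2)   [check: 1·326 − 2·146 = 34]
  146 = 4·34 + 10   → row D = row B − 4·row C = (10, −4, 9)   [check: −4·326 + 9·146 = 10]
  34 = 3·10 + 4   → row E = row C − 3·row D = (4, 13, −29)   [check: 13·326 − 29·146 = 4]
  10 = 2·4 + 2   → row F = row D − 2·row E = (2, −30, 67)   [check: −30·326 + 67·146 = 2]
  4 = 2·2 + 0   → remainder 0, stop. gcd = 2 (last nonzero row F).
So gcd(146, 326) = 2, with Bézout identity −30·326 + 67·146 = 2. Containment (⊇): the Bézout identity exhibits 2 as an element of (146, 326), giving (2) ⊆ (146, 326). Containment (⊆): since 2 | 146 and 2 | 326 (146 = 2·73, 326 = 2·163), every Z-linear combination of 146 and 326 is divisible by 2, so (146, 326) ⊆ (2). Therefore (146, 326) = (2), d = 2.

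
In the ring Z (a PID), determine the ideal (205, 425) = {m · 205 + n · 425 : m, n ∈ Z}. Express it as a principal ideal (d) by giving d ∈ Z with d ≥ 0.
In the PID Z, (a, b) is generated by gcd(a, b). Compute gcd(425, 205) with the extended Euclidean algorithm, tracking rows (r, s, t) with s·425 + t·205 = r:
  row A: (425, 1, 0)   [1·425 + 0·205 = 425]
  row B: (205, 0, 1)   [0·425 + 1·205 = 205]
  425 = 2·205 + 15   → row C = row A − 2·row B = (15, 1, −2)   [check: 1·425 − 2·205 = 15]
  205 = 13·15 + 10   → row D = row B − 13·row C = (10, −13, 27)   [check: −13·425 + 27·205 = 10]
  15 = 1·10 + 5   → row E = row C − 1·row D = (5, 14, −29)   [check: 14·425 − 29·205 = 5]
  10 = 2·5 + 0   → remainder 0, stop. gcd = 5 (last nonzero row E).
So gcd(205, 425) = 5, with Bézout identity 14·425 − 29·205 = 5. Containment (⊇): the Bézout identity exhibits 5 as an element of (205, 425), giving (5) ⊆ (205, 425). Containment (⊆): since 5 | 205 and 5 | 425 (205 = 5·41, 425 = 5·85), every Z-linear combination of 205 and 425 is divisible by 5, so (205, 425) ⊆ (5). Therefore (205, 425) = (5), d = 5.

Final answer: (205, 425) = (5); d = 5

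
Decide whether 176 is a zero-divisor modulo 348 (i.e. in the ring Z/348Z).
YES

gcd(176, 348) = 4 > 1, so 176 is not a unit in Z/348Z. In Z/nZ every nonzero non-unit is a zero-divisor: explicitly, take b = 348/gcd = 87 ≠ 0 (mod 348); then 176·87 = 15312 = 44·348, i.e. 176·87 ≡ 0 (mod 348). So 176 is a zero-divisor.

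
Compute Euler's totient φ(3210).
φ(3210) = 848

φ is multiplicative, with φ(p^e) = p^e − p^(e−1). Factorise 3210 = 2 · 3 · 5 · 107. Then
  φ(3210) = (2 − 1) · (3 − 1) · (5 − 1) · (107 − 1) = 1 · 2 · 4 · 106 = 848.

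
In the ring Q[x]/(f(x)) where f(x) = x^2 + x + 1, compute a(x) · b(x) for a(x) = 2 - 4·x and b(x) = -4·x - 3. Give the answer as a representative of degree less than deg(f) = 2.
First multiply in Q[x] without reducing: a · b = 16·x^2 + 4·x - 6. Now divide by f(x) = x^2 + x + 1, eliminating the leading term at each step:
  leading term 16·x^2: subtract (16)·f(x) = 16·x^2 + 16·x + 16, leaving -12·x - 22
The degree is now < 2, so this is the remainder. Hence a · b ≡ -12·x - 22 in Q[x]/(f).

Final answer: a · b ≡ -12·x - 22 (mod f(x))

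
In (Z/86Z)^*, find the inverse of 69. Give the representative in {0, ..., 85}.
Apply the extended Euclidean algorithm to (86, 69), tracking rows (r, s, t) with s·86 + t·69 = r. Each division r_prev = q·r_cur + r_new produces the new row as (previous row) − q·(current row):
  row A: (86, 1, 0)   [1·86 + 0·69 = 86]
  row B: (69, 0, 1)   [0·86 + 1·69 = 69]
  86 = 1·69 + 17   → row C = row A − 1·row B = (17, 1, −1)   [check: 1·86 − 1·69 = 17]
  69 = 4·17 + 1   → row D = row B − 4·row C = (1, −4, 5)   [check: −4·86 + 5·69 = 1]
  17 = 17·1 + 0   → remainder 0, stop. gcd = 1 (last nonzero row D).
The gcd is 1, so 69 is invertible mod 86. The last nonzero row gives −4·86 + 5·69 = 1, so t = 5. So 69^(−1) ≡ 5 (mod 86). Verify: 69 · 5 = 345 ≡ 1 (mod 86). ✓

Final answer: 69^(−1) ≡ 5 (mod 86)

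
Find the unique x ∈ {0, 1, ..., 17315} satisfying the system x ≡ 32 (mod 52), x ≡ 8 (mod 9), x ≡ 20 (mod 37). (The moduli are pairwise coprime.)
x ≡ 14228 (mod 17316); the representative in [0, 17316) is 14228

The moduli 52, 9, 37 are pairwise coprime, so by the CRT there is a unique solution mod 52·9·37 = 17316.
Solve by successive substitution. Start with x ≡ 32 (mod 52).
  Combine with x ≡ 8 (mod 9): write x = 32 + 52·t and require 32 + 52·t ≡ 8 (mod 9), i.e. 52·t ≡ 8 − 32 ≡ 3 (mod 9). Since 52^(−1) ≡ 4 (mod 9) (52 ≡ 7 (mod 9)), t ≡ 4·3 ≡ 3 (mod 9). So x ≡ 32 + 52·3 = 188 (mod 468).
  Combine with x ≡ 20 (mod 37): write x = 188 + 468·t and require 188 + 468·t ≡ 20 (mod 37), i.e. 468·t ≡ 20 − 188 ≡ 17 (mod 37). Since 468^(−1) ≡ 17 (mod 37) (468 ≡ 24 (mod 37)), t ≡ 17·17 ≡ 30 (mod 37). So x ≡ 188 + 468·30 = 14228 (mod 17316).
Unique solution in [0, 17316): x = 14228.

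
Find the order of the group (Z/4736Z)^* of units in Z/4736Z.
|(Z/4736Z)^*| = 2304

(Z/4736Z)^* consists of the classes a with gcd(a, 4736) = 1, so its order is φ(4736). φ is multiplicative, with φ(p^e) = p^e − p^(e−1). Factorise 4736 = 2^7 · 37. Then
  φ(4736) = (2^7 − 2^6) · (37 − 1) = 64 · 36 = 2304.
Thus |(Z/4736Z)^*| = 2304.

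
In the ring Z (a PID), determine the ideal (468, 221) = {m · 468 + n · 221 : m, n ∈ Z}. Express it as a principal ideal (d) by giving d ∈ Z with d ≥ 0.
In the PID Z, (a, b) is generated by gcd(a, b). Compute gcd(468, 221) with the extended Euclidean algorithm, tracking rows (r, s, t) with s·468 + t·221 = r:
  row A: (468, 1, 0)   [1·468 + 0·221 = 468]
  row B: (221, 0, 1)   [0·468 + 1·221 = 221]
  468 = 2·221 + 26   → row C = row A − 2·row B = (26, 1, −2)   [check: 1·468 − 2·221 = 26]
  221 = 8·26 + 13   → row D = row B − 8·row C = (13, −8, 17)   [check: −8·468 + 17·221 = 13]
  26 = 2·13 + 0   → remainder 0, stop. gcd = 13 (last nonzero row D).
So gcd(468, 221) = 13, with Bézout identity −8·468 + 17·221 = 13. Containment (⊇): the Bézout identity exhibits 13 as an element of (468, 221), giving (13) ⊆ (468, 221). Containment (⊆): since 13 | 468 and 13 | 221 (468 = 13·36, 221 = 13·17), every Z-linear combination of 468 and 221 is divisible by 13, so (468, 221) ⊆ (13). Therefore (468, 221) = (13), d = 13.

Final answer: (468, 221) = (13); d = 13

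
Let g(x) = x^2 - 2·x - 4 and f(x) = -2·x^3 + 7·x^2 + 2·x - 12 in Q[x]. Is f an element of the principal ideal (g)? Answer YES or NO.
YES

In Q[x] the ideal (g) consists of all multiples of g, so f ∈ (g) iff g | f, i.e. iff the remainder of f on division by g is 0. Divide f by g (g is monic, so eliminate the leading term of the running remainder at each step):
  leading term -2·x^3: subtract (-2·x)·g(x) = -2·x^3 + 4·x^2 + 8·x, leaving 3·x^2 - 6·x - 12
  leading term 3·x^2: subtract (3)·g(x) = 3·x^2 - 6·x - 12, leaving 0
The remainder is 0, so f(x) = g(x) · h(x) with h(x) = 3 - 2·x. Hence g | f, i.e. f ∈ (g).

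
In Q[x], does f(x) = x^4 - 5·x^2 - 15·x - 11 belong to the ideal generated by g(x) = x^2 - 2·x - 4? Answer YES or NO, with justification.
In Q[x] the ideal (g) consists of all multiples of g, so f ∈ (g) iff g | f, i.e. iff the remainder of f on division by g is 0. Divide f by g (g is monic, so eliminate the leading term of the running remainder at each step):
  leading term x^4: subtract (x^2)·g(x) = x^4 - 2·x^3 - 4·x^2, leaving 2·x^3 - x^2 - 15·x - 11
  leading term 2·x^3: subtract (2·x)·g(x) = 2·x^3 - 4·x^2 - 8·x, leaving 3·x^2 - 7·x - 11
  leading term 3·x^2: subtract (3)·g(x) = 3·x^2 - 6·x - 12, leaving 1 - x
The remainder r(x) = 1 - x ≠ 0 (and deg r < deg g), so g ∤ f, i.e. f ∉ (g).

Final answer: NO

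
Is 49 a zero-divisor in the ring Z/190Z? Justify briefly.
gcd(49, 190) = 1, so 49 is a unit in Z/190Z (it has a multiplicative inverse). A unit cannot be a zero-divisor: if 49·b ≡ 0 then multiplying both sides by 49^(−1) gives b ≡ 0. So 49 is not a zero-divisor.

Final answer: NO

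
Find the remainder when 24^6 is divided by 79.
1

Use repeated squaring. Binary(6) = 110. Walk through the bits of the exponent 6 left-to-right: at each bit after the leading one, square the running value, then multiply by 24 if the bit is 1 (always reducing mod 79):
  bit 1 = 1 (leading): start with 24.
  bit 2 = 1: square 24^2 = 576 ≡ 23; bit is 1, so multiply 23·24 = 552 ≡ 78 (mod 79).
  bit 3 = 0: square 78^2 = 6084 ≡ 1 (mod 79).
Final value: 24^6 ≡ 1 (mod 79).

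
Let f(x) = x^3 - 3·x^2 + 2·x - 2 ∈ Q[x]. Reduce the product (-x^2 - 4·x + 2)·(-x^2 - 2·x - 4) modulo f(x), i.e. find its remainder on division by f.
a · b ≡ 35·x^2 - 4·x + 10 (mod f(x))

First multiply in Q[x] without reducing: a · b = x^4 + 6·x^3 + 10·x^2 + 12·x - 8. Now divide by f(x) = x^3 - 3·x^2 + 2·x - 2, eliminating the leading term at each step:
  leading term x^4: subtract (x)·f(x) = x^4 - 3·x^3 + 2·x^2 - 2·x, leaving 9·x^3 + 8·x^2 + 14·x - 8
  leading term 9·x^3: subtract (9)·f(x) = 9·x^3 - 27·x^2 + 18·x - 18, leaving 35·x^2 - 4·x + 10
The degree is now < 3, so this is the remainder. Hence a · b ≡ 35·x^2 - 4·x + 10 in Q[x]/(f).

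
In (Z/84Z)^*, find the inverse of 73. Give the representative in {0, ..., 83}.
73^(−1) ≡ 61 (mod 84)

Apply the extended Euclidean algorithm to (84, 73), tracking rows (r, s, t) with s·84 + t·73 = r. Each division r_prev = q·r_cur + r_new produces the new row as (previous row) − q·(current row):
  row A: (84, 1, 0)   [1·84 + 0·73 = 84]
  row B: (73, 0, 1)   [0·84 + 1·73 = 73]
  84 = 1·73 + 11   → row C = row A − 1·row B = (11, 1, −1)   [check: 1·84 − 1·73 = 11]
  73 = 6·11 + 7   → row D = row B − 6·row C = (7, −6, 7)   [check: −6·84 + 7·73 = 7]
  11 = 1·7 + 4   → row E = row C − 1·row D = (4, 7, −8)   [check: 7·84 − 8·73 = 4]
  7 = 1·4 + 3   → row F = row D − 1·row E = (3, −13, 15)   [check: −13·84 + 15·73 = 3]
  4 = 1·3 + 1   → row G = row E − 1·row F = (1, 20, −23)   [check: 20·84 − 23·73 = 1]
  3 = 3·1 + 0   → remainder 0, stop. gcd = 1 (last nonzero row G).
The gcd is 1, so 73 is invertible mod 84. The last nonzero row gives 20·84 − 23·73 = 1, so t = −23. So 73^(−1) ≡ −23 ≡ 61 (mod 84). Verify: 73 · 61 = 4453 ≡ 1 (mod 84). ✓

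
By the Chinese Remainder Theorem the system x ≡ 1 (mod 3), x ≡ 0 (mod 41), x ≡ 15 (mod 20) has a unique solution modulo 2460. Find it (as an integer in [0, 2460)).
The moduli 3, 41, 20 are pairwise coprime, so by the CRT there is a unique solution mod 3·41·20 = 2460.
Solve by successive substitution. Start with x ≡ 1 (mod 3).
  Combine with x ≡ 0 (mod 41): write x = 1 + 3·t and require 1 + 3·t ≡ 0 (mod 41), i.e. 3·t ≡ 0 − 1 ≡ 40 (mod 41). Since 3^(−1) ≡ 14 (mod 41), t ≡ 14·40 ≡ 27 (mod 41). So x ≡ 1 + 3·27 = 82 (mod 123).
  Combine with x ≡ 15 (mod 20): write x = 82 + 123·t and require 82 + 123·t ≡ 15 (mod 20), i.e. 123·t ≡ 15 − 82 ≡ 13 (mod 20). Since 123^(−1) ≡ 7 (mod 20) (123 ≡ 3 (mod 20)), t ≡ 7·13 ≡ 11 (mod 20). So x ≡ 82 + 123·11 = 1435 (mod 2460).
Unique solution in [0, 2460): x = 1435.

Final answer: x ≡ 1435 (mod 2460); the representative in [0, 2460) is 1435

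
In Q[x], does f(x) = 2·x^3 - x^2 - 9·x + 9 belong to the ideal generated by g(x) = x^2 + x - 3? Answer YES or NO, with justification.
In Q[x] the ideal (g) consists of all multiples of g, so f ∈ (g) iff g | f, i.e. iff the remainder of f on division by g is 0. Divide f by g (g is monic, so eliminate the leading term of the running remainder at each step):
  leading term 2·x^3: subtract (2·x)·g(x) = 2·x^3 + 2·x^2 - 6·x, leaving -3·x^2 - 3·x + 9
  leading term -3·x^2: subtract (-3)·g(x) = -3·x^2 - 3·x + 9, leaving 0
The remainder is 0, so f(x) = g(x) · h(x) with h(x) = 2·x - 3. Hence g | f, i.e. f ∈ (g).

Final answer: YES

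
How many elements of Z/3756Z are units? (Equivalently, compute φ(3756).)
An element a ∈ Z/3756Z is a unit iff gcd(a, 3756) = 1, so the number of units is φ(3756). φ is multiplicative, with φ(p^e) = p^e − p^(e−1). Factorise 3756 = 2^2 · 3 · 313. Then
  φ(3756) = (2^2 − 2^1) · (3 − 1) · (313 − 1) = 2 · 2 · 312 = 1248.

Final answer: Z/3756Z has φ(3756) = 1248 units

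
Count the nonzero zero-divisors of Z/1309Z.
In Z/1309Z each nonzero element is either a unit (gcd with 1309 is 1) or a zero-divisor (gcd > 1). The number of units is φ(1309): factorise 1309 = 7 · 11 · 17, so φ(1309) = (7 − 1) · (11 − 1) · (17 − 1) = 6 · 10 · 16 = 960. The nonzero elements number 1309 − 1 = 1308. Hence the nonzero zero-divisors number 1308 − 960 = 348.

Final answer: Z/1309Z has 348 nonzero zero-divisors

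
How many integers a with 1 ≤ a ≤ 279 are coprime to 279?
180

The number of a ∈ {1, ..., 279} with gcd(a, 279) = 1 is by definition Euler's totient φ(279). φ is multiplicative, with φ(p^e) = p^e − p^(e−1). Factorise 279 = 3^2 · 31. Then
  φ(279) = (3^2 − 3^1) · (31 − 1) = 6 · 30 = 180.
So there are 180 such integers.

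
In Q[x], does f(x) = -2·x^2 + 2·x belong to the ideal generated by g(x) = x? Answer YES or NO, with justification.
In Q[x] the ideal (g) consists of all multiples of g, so f ∈ (g) iff g | f, i.e. iff the remainder of f on division by g is 0. Divide f by g (g is monic, so eliminate the leading term of the running remainder at each step):
  leading term -2·x^2: subtract (-2·x)·g(x) = -2·x^2, leaving 2·x
  leading term 2·x: subtract (2)·g(x) = 2·x, leaving 0
The remainder is 0, so f(x) = g(x) · h(x) with h(x) = 2 - 2·x. Hence g | f, i.e. f ∈ (g).

Final answer: YES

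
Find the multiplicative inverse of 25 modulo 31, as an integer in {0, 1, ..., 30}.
25^(−1) ≡ 5 (mod 31)

Apply the extended Euclidean algorithm to (31, 25), tracking rows (r, s, t) with s·31 + t·25 = r. Each division r_prev = q·r_cur + r_new produces the new row as (previous row) − q·(current row):
  row A: (31, 1, 0)   [1·31 + 0·25 = 31]
  row B: (25, 0, 1)   [0·31 + 1·25 = 25]
  31 = 1·25 + 6   → row C = row A − 1·row B = (6, 1, −1)   [check: 1·31 − 1·25 = 6]
  25 = 4·6 + 1   → row D = row B − 4·row C = (1, −4, 5)   [check: −4·31 + 5·25 = 1]
  6 = 6·1 + 0   → remainder 0, stop. gcd = 1 (last nonzero row D).
The gcd is 1, so 25 is invertible mod 31. The last nonzero row gives −4·31 + 5·25 = 1, so t = 5. So 25^(−1) ≡ 5 (mod 31). Verify: 25 · 5 = 125 ≡ 1 (mod 31). ✓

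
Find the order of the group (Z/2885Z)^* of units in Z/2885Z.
|(Z/2885Z)^*| = 2304

(Z/2885Z)^* consists of the classes a with gcd(a, 2885) = 1, so its order is φ(2885). φ is multiplicative, with φ(p^e) = p^e − p^(e−1). Factorise 2885 = 5 · 577. Then
  φ(2885) = (5 − 1) · (577 − 1) = 4 · 576 = 2304.
Thus |(Z/2885Z)^*| = 2304.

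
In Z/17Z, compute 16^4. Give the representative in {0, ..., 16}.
Use repeated squaring. Binary(4) = 100. Walk through the bits of the exponent 4 left-to-right: at each bit after the leading one, square the running value, then multiply by 16 if the bit is 1 (always reducing mod 17):
  bit 1 = 1 (leading): start with 16.
  bit 2 = 0: square 16^2 = 256 ≡ 1 (mod 17).
  bit 3 = 0: square 1^2 = 1 (mod 17).
Final value: 16^4 ≡ 1 (mod 17).

Final answer: 1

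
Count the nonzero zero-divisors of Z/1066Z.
In Z/1066Z each nonzero element is either a unit (gcd with 1066 is 1) or a zero-divisor (gcd > 1). The number of units is φ(1066): factorise 1066 = 2 · 13 · 41, so φ(1066) = (2 − 1) · (13 − 1) · (41 − 1) = 1 · 12 · 40 = 480. The nonzero elements number 1066 − 1 = 1065. Hence the nonzero zero-divisors number 1065 − 480 = 585.

Final answer: Z/1066Z has 585 nonzero zero-divisors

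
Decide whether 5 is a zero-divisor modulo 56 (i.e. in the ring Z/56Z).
gcd(5, 56) = 1, so 5 is a unit in Z/56Z (it has a multiplicative inverse). A unit cannot be a zero-divisor: if 5·b ≡ 0 then multiplying both sides by 5^(−1) gives b ≡ 0. So 5 is not a zero-divisor.

Final answer: NO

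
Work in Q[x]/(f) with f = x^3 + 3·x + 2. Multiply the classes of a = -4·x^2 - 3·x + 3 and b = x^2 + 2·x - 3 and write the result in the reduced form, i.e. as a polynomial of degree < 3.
a · b ≡ 21·x^2 + 56·x + 13 (mod f(x))

First multiply in Q[x] without reducing: a · b = -4·x^4 - 11·x^3 + 9·x^2 + 15·x - 9. Now divide by f(x) = x^3 + 3·x + 2, eliminating the leading term at each step:
  leading term -4·x^4: subtract (-4·x)·f(x) = -4·x^4 - 12·x^2 - 8·x, leaving -11·x^3 + 21·x^2 + 23·x - 9
  leading term -11·x^3: subtract (-11)·f(x) = -11·x^3 - 33·x - 22, leaving 21·x^2 + 56·x + 13
The degree is now < 3, so this is the remainder. Hence a · b ≡ 21·x^2 + 56·x + 13 in Q[x]/(f).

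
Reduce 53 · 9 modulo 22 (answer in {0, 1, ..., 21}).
Reduce the factors first: 53 ≡ 9 (mod 22), so 53 · 9 ≡ 9 · 9 (mod 22). 9 · 9 = 81. Dividing by 22: 81 = 3·22 + 15. So (53 · 9) mod 22 = 15.

Final answer: 15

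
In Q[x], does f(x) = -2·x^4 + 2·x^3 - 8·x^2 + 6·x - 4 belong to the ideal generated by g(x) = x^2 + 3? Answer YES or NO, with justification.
In Q[x] the ideal (g) consists of all multiples of g, so f ∈ (g) iff g | f, i.e. iff the remainder of f on division by g is 0. Divide f by g (g is monic, so eliminate the leading term of the running remainder at each step):
  leading term -2·x^4: subtract (-2·x^2)·g(x) = -2·x^4 - 6·x^2, leaving 2·x^3 - 2·x^2 + 6·x - 4
  leading term 2·x^3: subtract (2·x)·g(x) = 2·x^3 + 6·x, leaving -2·x^2 - 4
  leading term -2·x^2: subtract (-2)·g(x) = -2·x^2 - 6, leaving 2
The remainder r(x) = 2 ≠ 0 (and deg r < deg g), so g ∤ f, i.e. f ∉ (g).

Final answer: NO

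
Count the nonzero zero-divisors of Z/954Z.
Z/954Z has 641 nonzero zero-divisors

In Z/954Z each nonzero element is either a unit (gcd with 954 is 1) or a zero-divisor (gcd > 1). The number of units is φ(954): factorise 954 = 2 · 3^2 · 53, so φ(954) = (2 − 1) · (3^2 − 3^1) · (53 − 1) = 1 · 6 · 52 = 312. The nonzero elements number 954 − 1 = 953. Hence the nonzero zero-divisors number 953 − 312 = 641.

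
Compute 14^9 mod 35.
Use repeated squaring. Binary(9) = 1001. Walk through the bits of the exponent 9 left-to-right: at each bit after the leading one, square the running value, then multiply by 14 if the bit is 1 (always reducing mod 35):
  bit 1 = 1 (leading): start with 14.
  bit 2 = 0: square 14^2 = 196 ≡ 21 (mod 35).
  bit 3 = 0: square 21^2 = 441 ≡ 21 (mod 35).
  bit 4 = 1: square 21^2 = 441 ≡ 21; bit is 1, so multiply 21·14 = 294 ≡ 14 (mod 35).
Final value: 14^9 ≡ 14 (mod 35).

Final answer: 14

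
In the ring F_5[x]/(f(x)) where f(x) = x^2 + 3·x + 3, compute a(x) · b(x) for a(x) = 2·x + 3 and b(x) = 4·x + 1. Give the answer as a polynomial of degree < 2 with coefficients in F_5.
a · b ≡ 4 (mod f(x))

Multiply as integer polynomials: a · b = 8·x^2 + 14·x + 3. Reducing coefficients mod 5: a · b ≡ 3·x^2 + 4·x + 3. Now divide by f(x) = x^2 + 3·x + 3 in F_5[x], eliminating the leading term at each step:
  leading term 3·x^2: subtract (3)·f(x) = 3·x^2 + 4·x + 4, leaving 4 (coefficients mod 5)
The degree is now < 2, so this is the remainder. Hence a · b ≡ 4 in F_5[x]/(f).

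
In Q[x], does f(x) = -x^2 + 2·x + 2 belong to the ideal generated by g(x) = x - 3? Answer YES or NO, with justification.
NO

In Q[x] the ideal (g) consists of all multiples of g, so f ∈ (g) iff g | f, i.e. iff the remainder of f on division by g is 0. Divide f by g (g is monic, so eliminate the leading term of the running remainder at each step):
  leading term -x^2: subtract (-x)·g(x) = -x^2 + 3·x, leaving 2 - x
  leading term -x: subtract (-1)·g(x) = 3 - x, leaving -1
The remainder r(x) = -1 ≠ 0 (and deg r < deg g), so g ∤ f, i.e. f ∉ (g).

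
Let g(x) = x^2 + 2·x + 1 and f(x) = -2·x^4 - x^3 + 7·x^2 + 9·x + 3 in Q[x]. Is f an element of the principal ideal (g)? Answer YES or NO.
YES

In Q[x] the ideal (g) consists of all multiples of g, so f ∈ (g) iff g | f, i.e. iff the remainder of f on division by g is 0. Divide f by g (g is monic, so eliminate the leading term of the running remainder at each step):
  leading term -2·x^4: subtract (-2·x^2)·g(x) = -2·x^4 - 4·x^3 - 2·x^2, leaving 3·x^3 + 9·x^2 + 9·x + 3
  leading term 3·x^3: subtract (3·x)·g(x) = 3·x^3 + 6·x^2 + 3·x, leaving 3·x^2 + 6·x + 3
  leading term 3·x^2: subtract (3)·g(x) = 3·x^2 + 6·x + 3, leaving 0
The remainder is 0, so f(x) = g(x) · h(x) with h(x) = -2·x^2 + 3·x + 3. Hence g | f, i.e. f ∈ (g).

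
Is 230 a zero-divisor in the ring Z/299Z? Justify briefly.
gcd(230, 299) = 23 > 1, so 230 is not a unit in Z/299Z. In Z/nZ every nonzero non-unit is a zero-divisor: explicitly, take b = 299/gcd = 13 ≠ 0 (mod 299); then 230·13 = 2990 = 10·299, i.e. 230·13 ≡ 0 (mod 299). So 230 is a zero-divisor.

Final answer: YES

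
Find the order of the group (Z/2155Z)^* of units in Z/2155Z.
(Z/2155Z)^* consists of the classes a with gcd(a, 2155) = 1, so its order is φ(2155). φ is multiplicative, with φ(p^e) = p^e − p^(e−1). Factorise 2155 = 5 · 431. Then
  φ(2155) = (5 − 1) · (431 − 1) = 4 · 430 = 1720.
Thus |(Z/2155Z)^*| = 1720.

Final answer: |(Z/2155Z)^*| = 1720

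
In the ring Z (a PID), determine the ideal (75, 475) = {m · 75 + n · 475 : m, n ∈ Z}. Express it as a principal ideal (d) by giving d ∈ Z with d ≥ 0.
(75, 475) = (25); d = 25

In the PID Z, (a, b) is generated by gcd(a, b). Compute gcd(475, 75) with the extended Euclidean algorithm, tracking rows (r, s, t) with s·475 + t·75 = r:
  row A: (475, 1, 0)   [1·475 + 0·75 = 475]
  row B: (75, 0, 1)   [0·475 + 1·75 = 75]
  475 = 6·75 + 25   → row C = row A − 6·row B = (25, 1, −6)   [check: 1·475 − 6·75 = 25]
  75 = 3·25 + 0   → remainder 0, stop. gcd = 25 (last nonzero row C).
So gcd(75, 475) = 25, with Bézout identity 1·475 − 6·75 = 25. Containment (⊇): the Bézout identity exhibits 25 as an element of (75, 475), giving (25) ⊆ (75, 475). Containment (⊆): since 25 | 75 and 25 | 475 (75 = 25·3, 475 = 25·19), every Z-linear combination of 75 and 475 is divisible by 25, so (75, 475) ⊆ (25). Therefore (75, 475) = (25), d = 25.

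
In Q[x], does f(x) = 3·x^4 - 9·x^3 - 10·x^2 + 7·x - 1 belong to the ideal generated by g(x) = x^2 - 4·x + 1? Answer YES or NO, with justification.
YES

In Q[x] the ideal (g) consists of all multiples of g, so f ∈ (g) iff g | f, i.e. iff the remainder of f on division by g is 0. Divide f by g (g is monic, so eliminate the leading term of the running remainder at each step):
  leading term 3·x^4: subtract (3·x^2)·g(x) = 3·x^4 - 12·x^3 + 3·x^2, leaving 3·x^3 - 13·x^2 + 7·x - 1
  leading term 3·x^3: subtract (3·x)·g(x) = 3·x^3 - 12·x^2 + 3·x, leaving -x^2 + 4·x - 1
  leading term -x^2: subtract (-1)·g(x) = -x^2 + 4·x - 1, leaving 0
The remainder is 0, so f(x) = g(x) · h(x) with h(x) = 3·x^2 + 3·x - 1. Hence g | f, i.e. f ∈ (g).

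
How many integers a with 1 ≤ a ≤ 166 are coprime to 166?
The number of a ∈ {1, ..., 166} with gcd(a, 166) = 1 is by definition Euler's totient φ(166). φ is multiplicative, with φ(p^e) = p^e − p^(e−1). Factorise 166 = 2 · 83. Then
  φ(166) = (2 − 1) · (83 − 1) = 1 · 82 = 82.
So there are 82 such integers.

Final answer: 82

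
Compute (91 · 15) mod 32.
21

Reduce the factors first: 91 ≡ 27 (mod 32), so 91 · 15 ≡ 27 · 15 (mod 32). 27 · 15 = 405. Dividing by 32: 405 = 12·32 + 21. So (91 · 15) mod 32 = 21.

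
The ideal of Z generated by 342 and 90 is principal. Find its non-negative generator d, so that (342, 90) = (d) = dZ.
(342, 90) = (18); d = 18

In the PID Z, (a, b) is generated by gcd(a, b). Compute gcd(342, 90) with the extended Euclidean algorithm, tracking rows (r, s, t) with s·342 + t·90 = r:
  row A: (342, 1, 0)   [1·342 + 0·90 = 342]
  row B: (90, 0, 1)   [0·342 + 1·90 = 90]
  342 = 3·90 + 72   → row C = row A − 3·row B = (72, 1, −3)   [check: 1·342 − 3·90 = 72]
  90 = 1·72 + 18   → row D = row B − 1·row C = (18, −1, 4)   [check: −1·342 + 4·90 = 18]
  72 = 4·18 + 0   → remainder 0, stop. gcd = 18 (last nonzero row D).
So gcd(342, 90) = 18, with Bézout identity −1·342 + 4·90 = 18. Containment (⊇): the Bézout identity exhibits 18 as an element of (342, 90), giving (18) ⊆ (342, 90). Containment (⊆): since 18 | 342 and 18 | 90 (342 = 18·19, 90 = 18·5), every Z-linear combination of 342 and 90 is divisible by 18, so (342, 90) ⊆ (18). Therefore (342, 90) = (18), d = 18.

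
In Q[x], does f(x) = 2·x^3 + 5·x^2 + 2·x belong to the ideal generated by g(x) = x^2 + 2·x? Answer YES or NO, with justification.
In Q[x] the ideal (g) consists of all multiples of g, so f ∈ (g) iff g | f, i.e. iff the remainder of f on division by g is 0. Divide f by g (g is monic, so eliminate the leading term of the running remainder at each step):
  leading term 2·x^3: subtract (2·x)·g(x) = 2·x^3 + 4·x^2, leaving x^2 + 2·x
  leading term x^2: subtract (1)·g(x) = x^2 + 2·x, leaving 0
The remainder is 0, so f(x) = g(x) · h(x) with h(x) = 2·x + 1. Hence g | f, i.e. f ∈ (g).

Final answer: YES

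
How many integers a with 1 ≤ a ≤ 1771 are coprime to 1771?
The number of a ∈ {1, ..., 1771} with gcd(a, 1771) = 1 is by definition Euler's totient φ(1771). φ is multiplicative, with φ(p^e) = p^e − p^(e−1). Factorise 1771 = 7 · 11 · 23. Then
  φ(1771) = (7 − 1) · (11 − 1) · (23 − 1) = 6 · 10 · 22 = 1320.
So there are 1320 such integers.

Final answer: 1320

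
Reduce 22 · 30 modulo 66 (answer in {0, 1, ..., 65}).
Both factors are already reduced mod 66. 22 · 30 = 660. Dividing by 66: 660 = 10·66 + 0. So (22 · 30) mod 66 = 0.

Final answer: 0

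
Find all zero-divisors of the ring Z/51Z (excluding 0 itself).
An element a ∈ Z/51Z (with a ≠ 0) is a zero-divisor iff gcd(a, 51) > 1 (because a is a unit precisely when gcd(a, n) = 1, and in Z/nZ every nonzero, non-unit element is a zero-divisor). Scan a = 1, ..., 50 and keep those with gcd(a, 51) > 1:
  gcd(3, 51) = 3, gcd(6, 51) = 3, gcd(9, 51) = 3, gcd(12, 51) = 3, gcd(15, 51) = 3, gcd(17, 51) = 17, gcd(18, 51) = 3, gcd(21, 51) = 3, gcd(24, 51) = 3, gcd(27, 51) = 3, gcd(30, 51) = 3, gcd(33, 51) = 3, gcd(34, 51) = 17, gcd(36, 51) = 3, gcd(39, 51) = 3, gcd(42, 51) = 3, gcd(45, 51) = 3, gcd(48, 51) = 3.
All other a ∈ {1, ..., 50} have gcd(a, 51) = 1 and are units. So the nonzero zero-divisors are exactly the 18 values of a appearing in this scan.

Final answer: nonzero zero-divisors of Z/51Z = {3, 6, 9, 12, 15, 17, 18, 21, 24, 27, 30, 33, 34, 36, 39, 42, 45, 48}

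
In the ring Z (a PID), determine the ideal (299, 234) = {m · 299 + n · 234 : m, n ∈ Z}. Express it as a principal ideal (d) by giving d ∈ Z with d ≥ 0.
In the PID Z, (a, b) is generated by gcd(a, b). Compute gcd(299, 234) with the extended Euclidean algorithm, tracking rows (r, s, t) with s·299 + t·234 = r:
  row A: (299, 1, 0)   [1·299 + 0·234 = 299]
  row B: (234, 0, 1)   [0·299 + 1·234 = 234]
  299 = 1·234 + 65   → row C = row A − 1·row B = (65, 1, −1)   [check: 1·299 − 1·234 = 65]
  234 = 3·65 + 39   → row D = row B − 3·row C = (39, −3, 4)   [check: −3·299 + 4·234 = 39]
  65 = 1·39 + 26   → row E = row C − 1·row D = (26, 4, −5)   [check: 4·299 − 5·234 = 26]
  39 = 1·26 + 13   → row F = row D − 1·row E = (13, −7, 9)   [check: −7·299 + 9·234 = 13]
  26 = 2·13 + 0   → remainder 0, stop. gcd = 13 (last nonzero row F).
So gcd(299, 234) = 13, with Bézout identity −7·299 + 9·234 = 13. Containment (⊇): the Bézout identity exhibits 13 as an element of (299, 234), giving (13) ⊆ (299, 234). Containment (⊆): since 13 | 299 and 13 | 234 (299 = 13·23, 234 = 13·18), every Z-linear combination of 299 and 234 is divisible by 13, so (299, 234) ⊆ (13). Therefore (299, 234) = (13), d = 13.

Final answer: (299, 234) = (13); d = 13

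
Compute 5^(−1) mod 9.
Apply the extended Euclidean algorithm to (9, 5), tracking rows (r, s, t) with s·9 + t·5 = r. Each division r_prev = q·r_cur + r_new produces the new row as (previous row) − q·(current row):
  row A: (9, 1, 0)   [1·9 + 0·5 = 9]
  row B: (5, 0, 1)   [0·9 + 1·5 = 5]
  9 = 1·5 + 4   → row C = row A − 1·row B = (4, 1, −1)   [check: 1·9 − 1·5 = 4]
  5 = 1·4 + 1   → row D = row B − 1·row C = (1, −1, 2)   [check: −1·9 + 2·5 = 1]
  4 = 4·1 + 0   → remainder 0, stop. gcd = 1 (last nonzero row D).
The gcd is 1, so 5 is invertible mod 9. The last nonzero row gives −1·9 + 2·5 = 1, so t = 2. So 5^(−1) ≡ 2 (mod 9). Verify: 5 · 2 = 10 ≡ 1 (mod 9). ✓

Final answer: 5^(−1) ≡ 2 (mod 9)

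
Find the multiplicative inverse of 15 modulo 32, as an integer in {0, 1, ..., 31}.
15^(−1) ≡ 15 (mod 32)

Apply the extended Euclidean algorithm to (32, 15), tracking rows (r, s, t) with s·32 + t·15 = r. Each division r_prev = q·r_cur + r_new produces the new row as (previous row) − q·(current row):
  row A: (32, 1, 0)   [1·32 + 0·15 = 32]
  row B: (15, 0, 1)   [0·32 + 1·15 = 15]
  32 = 2·15 + 2   → row C = row A − 2·row B = (2, 1, −2)   [check: 1·32 − 2·15 = 2]
  15 = 7·2 + 1   → row D = row B − 7·row C = (1, −7, 15)   [check: −7·32 + 15·15 = 1]
  2 = 2·1 + 0   → remainder 0, stop. gcd = 1 (last nonzero row D).
The gcd is 1, so 15 is invertible mod 32. The last nonzero row gives −7·32 + 15·15 = 1, so t = 15. So 15^(−1) ≡ 15 (mod 32). Verify: 15 · 15 = 225 ≡ 1 (mod 32). ✓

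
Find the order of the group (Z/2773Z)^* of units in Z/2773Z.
(Z/2773Z)^* consists of the classes a with gcd(a, 2773) = 1, so its order is φ(2773). φ is multiplicative, with φ(p^e) = p^e − p^(e−1). Factorise 2773 = 47 · 59. Then
  φ(2773) = (47 − 1) · (59 − 1) = 46 · 58 = 2668.
Thus |(Z/2773Z)^*| = 2668.

Final answer: |(Z/2773Z)^*| = 2668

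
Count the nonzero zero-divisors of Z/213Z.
In Z/213Z each nonzero element is either a unit (gcd with 213 is 1) or a zero-divisor (gcd > 1). The number of units is φ(213): factorise 213 = 3 · 71, so φ(213) = (3 − 1) · (71 − 1) = 2 · 70 = 140. The nonzero elements number 213 − 1 = 212. Hence the nonzero zero-divisors number 212 − 140 = 72.

Final answer: Z/213Z has 72 nonzero zero-divisors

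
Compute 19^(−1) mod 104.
19^(−1) ≡ 11 (mod 104)

Apply the extended Euclidean algorithm to (104, 19), tracking rows (r, s, t) with s·104 + t·19 = r. Each division r_prev = q·r_cur + r_new produces the new row as (previous row) − q·(current row):
  row A: (104, 1, 0)   [1·104 + 0·19 = 104]
  row B: (19, 0, 1)   [0·104 + 1·19 = 19]
  104 = 5·19 + 9   → row C = row A − 5·row B = (9, 1, −5)   [check: 1·104 − 5·19 = 9]
  19 = 2·9 + 1   → row D = row B − 2·row C = (1, −2, 11)   [check: −2·104 + 11·19 = 1]
  9 = 9·1 + 0   → remainder 0, stop. gcd = 1 (last nonzero row D).
The gcd is 1, so 19 is invertible mod 104. The last nonzero row gives −2·104 + 11·19 = 1, so t = 11. So 19^(−1) ≡ 11 (mod 104). Verify: 19 · 11 = 209 ≡ 1 (mod 104). ✓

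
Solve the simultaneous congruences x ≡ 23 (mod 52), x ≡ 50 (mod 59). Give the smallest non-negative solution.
The moduli 52, 59 are pairwise coprime, so by the CRT there is a unique solution mod 52·59 = 3068.
Solve by successive substitution. Start with x ≡ 23 (mod 52).
  Combine with x ≡ 50 (mod 59): write x = 23 + 52·t and require 23 + 52·t ≡ 50 (mod 59), i.e. 52·t ≡ 50 − 23 ≡ 27 (mod 59). Since 52^(−1) ≡ 42 (mod 59), t ≡ 42·27 ≡ 13 (mod 59). So x ≡ 23 + 52·13 = 699 (mod 3068).
Unique solution in [0, 3068): x = 699.

Final answer: x ≡ 699 (mod 3068); the representative in [0, 3068) is 699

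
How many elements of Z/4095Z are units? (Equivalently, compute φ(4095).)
Z/4095Z has φ(4095) = 1728 units

An element a ∈ Z/4095Z is a unit iff gcd(a, 4095) = 1, so the number of units is φ(4095). φ is multiplicative, with φ(p^e) = p^e − p^(e−1). Factorise 4095 = 3^2 · 5 · 7 · 13. Then
  φ(4095) = (3^2 − 3^1) · (5 − 1) · (7 − 1) · (13 − 1) = 6 · 4 · 6 · 12 = 1728.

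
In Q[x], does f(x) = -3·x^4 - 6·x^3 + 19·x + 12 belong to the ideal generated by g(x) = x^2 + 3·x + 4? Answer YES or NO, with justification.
In Q[x] the ideal (g) consists of all multiples of g, so f ∈ (g) iff g | f, i.e. iff the remainder of f on division by g is 0. Divide f by g (g is monic, so eliminate the leading term of the running remainder at each step):
  leading term -3·x^4: subtract (-3·x^2)·g(x) = -3·x^4 - 9·x^3 - 12·x^2, leaving 3·x^3 + 12·x^2 + 19·x + 12
  leading term 3·x^3: subtract (3·x)·g(x) = 3·x^3 + 9·x^2 + 12·x, leaving 3·x^2 + 7·x + 12
  leading term 3·x^2: subtract (3)·g(x) = 3·x^2 + 9·x + 12, leaving -2·x
The remainder r(x) = -2·x ≠ 0 (and deg r < deg g), so g ∤ f, i.e. f ∉ (g).

Final answer: NO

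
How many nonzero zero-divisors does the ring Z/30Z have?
Z/30Z has 21 nonzero zero-divisors

In Z/30Z each nonzero element is either a unit (gcd with 30 is 1) or a zero-divisor (gcd > 1). The number of units is φ(30): factorise 30 = 2 · 3 · 5, so φ(30) = (2 − 1) · (3 − 1) · (5 − 1) = 1 · 2 · 4 = 8. The nonzero elements number 30 − 1 = 29. Hence the nonzero zero-divisors number 29 − 8 = 21.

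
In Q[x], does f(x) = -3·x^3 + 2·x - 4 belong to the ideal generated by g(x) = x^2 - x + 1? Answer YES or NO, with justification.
In Q[x] the ideal (g) consists of all multiples of g, so f ∈ (g) iff g | f, i.e. iff the remainder of f on division by g is 0. Divide f by g (g is monic, so eliminate the leading term of the running remainder at each step):
  leading term -3·x^3: subtract (-3·x)·g(x) = -3·x^3 + 3·x^2 - 3·x, leaving -3·x^2 + 5·x - 4
  leading term -3·x^2: subtract (-3)·g(x) = -3·x^2 + 3·x - 3, leaving 2·x - 1
The remainder r(x) = 2·x - 1 ≠ 0 (and deg r < deg g), so g ∤ f, i.e. f ∉ (g).

Final answer: NO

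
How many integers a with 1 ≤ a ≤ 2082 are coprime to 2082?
The number of a ∈ {1, ..., 2082} with gcd(a, 2082) = 1 is by definition Euler's totient φ(2082). φ is multiplicative, with φ(p^e) = p^e − p^(e−1). Factorise 2082 = 2 · 3 · 347. Then
  φ(2082) = (2 − 1) · (3 − 1) · (347 − 1) = 1 · 2 · 346 = 692.
So there are 692 such integers.

Final answer: 692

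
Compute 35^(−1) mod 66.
35^(−1) ≡ 17 (mod 66)

Apply the extended Euclidean algorithm to (66, 35), tracking rows (r, s, t) with s·66 + t·35 = r. Each division r_prev = q·r_cur + r_new produces the new row as (previous row) − q·(current row):
  row A: (66, 1, 0)   [1·66 + 0·35 = 66]
  row B: (35, 0, 1)   [0·66 + 1·35 = 35]
  66 = 1·35 + 31   → row C = row A − 1·row B = (31, 1, −1)   [check: 1·66 − 1·35 = 31]
  35 = 1·31 + 4   → row D = row B − 1·row C = (4, −1, 2)   [check: −1·66 + 2·35 = 4]
  31 = 7·4 + 3   → row E = row C − 7·row D = (3, 8, −15)   [check: 8·66 − 15·35 = 3]
  4 = 1·3 + 1   → row F = row D − 1·row E = (1, −9, 17)   [check: −9·66 + 17·35 = 1]
  3 = 3·1 + 0   → remainder 0, stop. gcd = 1 (last nonzero row F).
The gcd is 1, so 35 is invertible mod 66. The last nonzero row gives −9·66 + 17·35 = 1, so t = 17. So 35^(−1) ≡ 17 (mod 66). Verify: 35 · 17 = 595 ≡ 1 (mod 66). ✓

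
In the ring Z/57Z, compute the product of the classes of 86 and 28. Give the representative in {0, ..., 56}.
14

Reduce the factors first: 86 ≡ 29 (mod 57), so 86 · 28 ≡ 29 · 28 (mod 57). 29 · 28 = 812. Dividing by 57: 812 = 14·57 + 14. So (86 · 28) mod 57 = 14.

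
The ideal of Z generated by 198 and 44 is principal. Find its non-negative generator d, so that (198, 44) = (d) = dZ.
(198, 44) = (22); d = 22

In the PID Z, (a, b) is generated by gcd(a, b). Compute gcd(198, 44) with the extended Euclidean algorithm, tracking rows (r, s, t) with s·198 + t·44 = r:
  row A: (198, 1, 0)   [1·198 + 0·44 = 198]
  row B: (44, 0, 1)   [0·198 + 1·44 = 44]
  198 = 4·44 + 22   → row C = row A − 4·row B = (22, 1, −4)   [check: 1·198 − 4·44 = 22]
  44 = 2·22 + 0   → remainder 0, stop. gcd = 22 (last nonzero row C).
So gcd(198, 44) = 22, with Bézout identity 1·198 − 4·44 = 22. Containment (⊇): the Bézout identity exhibits 22 as an element of (198, 44), giving (22) ⊆ (198, 44). Containment (⊆): since 22 | 198 and 22 | 44 (198 = 22·9, 44 = 22·2), every Z-linear combination of 198 and 44 is divisible by 22, so (198, 44) ⊆ (22). Therefore (198, 44) = (22), d = 22.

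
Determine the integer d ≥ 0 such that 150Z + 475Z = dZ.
(150, 475) = (25); d = 25

In the PID Z, (a, b) is generated by gcd(a, b). Compute gcd(475, 150) with the extended Euclidean algorithm, tracking rows (r, s, t) with s·475 + t·150 = r:
  row A: (475, 1, 0)   [1·475 + 0·150 = 475]
  row B: (150, 0, 1)   [0·475 + 1·150 = 150]
  475 = 3·150 + 25   → row C = row A − 3·row B = (25, 1, −3)   [check: 1·475 − 3·150 = 25]
  150 = 6·25 + 0   → remainder 0, stop. gcd = 25 (last nonzero row C).
So gcd(150, 475) = 25, with Bézout identity 1·475 − 3·150 = 25. Containment (⊇): the Bézout identity exhibits 25 as an element of (150, 475), giving (25) ⊆ (150, 475). Containment (⊆): since 25 | 150 and 25 | 475 (150 = 25·6, 475 = 25·19), every Z-linear combination of 150 and 475 is divisible by 25, so (150, 475) ⊆ (25). Therefore (150, 475) = (25), d = 25.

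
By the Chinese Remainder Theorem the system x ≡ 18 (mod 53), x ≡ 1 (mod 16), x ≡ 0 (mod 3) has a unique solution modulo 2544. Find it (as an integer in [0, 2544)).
The moduli 53, 16, 3 are pairwise coprime, so by the CRT there is a unique solution mod 53·16·3 = 2544.
Solve by successive substitution. Start with x ≡ 18 (mod 53).
  Combine with x ≡ 1 (mod 16): write x = 18 + 53·t and require 18 + 53·t ≡ 1 (mod 16), i.e. 53·t ≡ 1 − 18 ≡ 15 (mod 16). Since 53^(−1) ≡ 13 (mod 16) (53 ≡ 5 (mod 16)), t ≡ 13·15 ≡ 3 (mod 16). So x ≡ 18 + 53·3 = 177 (mod 848).
  Combine with x ≡ 0 (mod 3): write x = 177 + 848·t and require 177 + 848·t ≡ 0 (mod 3), i.e. 848·t ≡ 0 − 177 ≡ 0 (mod 3). Since 848^(−1) ≡ 2 (mod 3) (848 ≡ 2 (mod 3)), t ≡ 2·0 ≡ 0 (mod 3). So x ≡ 177 + 848·0 = 177 (mod 2544).
Unique solution in [0, 2544): x = 177.

Final answer: x ≡ 177 (mod 2544); the representative in [0, 2544) is 177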